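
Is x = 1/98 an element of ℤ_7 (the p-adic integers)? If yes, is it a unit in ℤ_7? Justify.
x ∉ ℤ_7 (v_7(x) = -2 < 0)

ℤ_7 = {x ∈ ℚ_7 : v_7(x) ≥ 0} and ℤ_7^× = {x ∈ ℤ_7 : v_7(x) = 0}. Here v_7(1/98) = v_7(num) − v_7(den) = -2; compare against these criteria.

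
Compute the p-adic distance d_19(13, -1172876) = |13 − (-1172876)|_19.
d_19(13, -1172876) = 1/130321

Step 1 — x − y = 13 − (-1172876) = 1172889. Step 2 — v_19(1172889) = 4 (factor: 1172889 = (19^4 · 9); the sign does not affect v_p). Step 3 — |x − y|_19 = 19^{-4} = 1/130321.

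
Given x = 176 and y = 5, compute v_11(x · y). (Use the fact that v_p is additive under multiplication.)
v_11(880) = 1

v_p(x) = 1 (factor: 176 = 11^1 · 16); v_p(y) = 0 (factor: 5 = 11^0 · 5). Additivity: v_p(xy) = v_p(x) + v_p(y) = 1 + 0 = 1. (Direct check: xy = 880 = 11^1 · (80).)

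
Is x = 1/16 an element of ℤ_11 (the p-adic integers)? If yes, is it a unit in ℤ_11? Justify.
x ∈ ℤ_11^× (unit); v_11(x) = 0

ℤ_11 = {x ∈ ℚ_11 : v_11(x) ≥ 0} and ℤ_11^× = {x ∈ ℤ_11 : v_11(x) = 0}. Here v_11(1/16) = v_11(num) − v_11(den) = 0; compare against these criteria.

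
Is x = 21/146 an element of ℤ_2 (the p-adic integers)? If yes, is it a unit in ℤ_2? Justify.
x ∉ ℤ_2 (v_2(x) = -1 < 0)

ℤ_2 = {x ∈ ℚ_2 : v_2(x) ≥ 0} and ℤ_2^× = {x ∈ ℤ_2 : v_2(x) = 0}. Here v_2(21/146) = v_2(num) − v_2(den) = -1; compare against these criteria.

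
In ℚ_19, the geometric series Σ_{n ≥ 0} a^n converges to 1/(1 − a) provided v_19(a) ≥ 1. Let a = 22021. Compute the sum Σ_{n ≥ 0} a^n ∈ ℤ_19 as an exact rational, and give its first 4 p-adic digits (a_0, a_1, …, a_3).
Σ a^n = 1/(1 − a) = -1/22020;  first 4 digits = (1, 0, 4, 3)

v_19(a) = 2 ≥ 1, so the series converges in ℤ_19 to 1/(1 − a) = 1/(1 − 22021) = -1/22020. Expand this rational in ℤ_19: compute digits iteratively via d_i = x_i mod 19, x_{i+1} = (x_i − d_i)/19. The first 4 digits are (1, 0, 4, 3).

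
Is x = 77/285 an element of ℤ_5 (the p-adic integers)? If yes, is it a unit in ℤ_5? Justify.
x ∉ ℤ_5 (v_5(x) = -1 < 0)

ℤ_5 = {x ∈ ℚ_5 : v_5(x) ≥ 0} and ℤ_5^× = {x ∈ ℤ_5 : v_5(x) = 0}. Here v_5(77/285) = v_5(num) − v_5(den) = -1; compare against these criteria.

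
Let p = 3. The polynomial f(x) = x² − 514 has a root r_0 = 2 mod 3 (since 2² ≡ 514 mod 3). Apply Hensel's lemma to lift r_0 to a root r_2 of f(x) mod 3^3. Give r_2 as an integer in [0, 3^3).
r_2 = 26 (mod 27)

Hensel's recurrence: r_{i+1} = r_i − f(r_i)·(f′(r_i))^{-1} mod 3^{i+2}, with f′(x) = 2x. Iterate:
  r_0 = 2 (mod 3)
  r_1 = 8 (mod 9)
  r_2 = 26 (mod 27)
Final: r_2 = 26, and one checks f(r_2) ≡ 0 mod 3^3.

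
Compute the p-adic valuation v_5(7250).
v_5(7250) = 3

v_5(n) is the largest exponent k such that 5^k divides n. Factor out: 7250 = 5^3 · 58. (Sign doesn't affect v_p.) So v_5(7250) = 3.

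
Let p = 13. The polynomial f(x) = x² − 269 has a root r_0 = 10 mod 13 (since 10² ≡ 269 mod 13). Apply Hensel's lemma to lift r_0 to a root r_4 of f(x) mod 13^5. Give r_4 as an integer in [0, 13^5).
r_4 = 272776 (mod 371293)

Hensel's recurrence: r_{i+1} = r_i − f(r_i)·(f′(r_i))^{-1} mod 13^{i+2}, with f′(x) = 2x. Iterate:
  r_0 = 10 (mod 13)
  r_1 = 10 (mod 169)
  r_2 = 348 (mod 2197)
  r_3 = 15727 (mod 28561)
  r_4 = 272776 (mod 371293)
Final: r_4 = 272776, and one checks f(r_4) ≡ 0 mod 13^5.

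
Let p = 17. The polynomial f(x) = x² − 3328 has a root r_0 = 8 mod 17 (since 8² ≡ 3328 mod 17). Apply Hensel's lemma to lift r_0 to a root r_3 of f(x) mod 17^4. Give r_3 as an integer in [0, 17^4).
r_3 = 22176 (mod 83521)

Hensel's recurrence: r_{i+1} = r_i − f(r_i)·(f′(r_i))^{-1} mod 17^{i+2}, with f′(x) = 2x. Iterate:
  r_0 = 8 (mod 17)
  r_1 = 212 (mod 289)
  r_2 = 2524 (mod 4913)
  r_3 = 22176 (mod 83521)
Final: r_3 = 22176, and one checks f(r_3) ≡ 0 mod 17^4.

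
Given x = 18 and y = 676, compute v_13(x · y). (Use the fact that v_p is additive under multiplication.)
v_13(12168) = 2

v_p(x) = 0 (factor: 18 = 13^0 · 18); v_p(y) = 2 (factor: 676 = 13^2 · 4). Additivity: v_p(xy) = v_p(x) + v_p(y) = 0 + 2 = 2. (Direct check: xy = 12168 = 13^2 · (72).)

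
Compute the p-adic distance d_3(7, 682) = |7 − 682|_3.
d_3(7, 682) = 1/27

Step 1 — x − y = 7 − 682 = -675. Step 2 — v_3(-675) = 3 (factor: -675 = −(3^3 · 25); the sign does not affect v_p). Step 3 — |x − y|_3 = 3^{-3} = 1/27.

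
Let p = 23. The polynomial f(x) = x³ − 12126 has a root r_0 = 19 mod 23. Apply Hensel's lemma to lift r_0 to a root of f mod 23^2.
r_1 = 272 (mod 529)

Hensel: r_{i+1} = r_i − f(r_i)/f′(r_i) mod 23^{i+2}, where f′(x) = 3x². Iterate:
  r_0 = 19 (mod 23)
  r_1 = 272 (mod 529)
Final: r = 272 with f(r) ≡ 0 mod 23^2.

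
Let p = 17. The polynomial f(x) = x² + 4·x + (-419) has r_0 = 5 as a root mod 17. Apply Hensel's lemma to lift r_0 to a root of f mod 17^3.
r_2 = 1807 (mod 4913)

Hensel: r_{i+1} = r_i − f(r_i)·(f′(r_i))^{-1} mod 17^{i+2}, f′(x) = 2x + 4. Iterate:
  r_0 = 5 (mod 17)
  r_1 = 73 (mod 289)
  r_2 = 1807 (mod 4913)
Final: r = 1807 satisfies f(r) ≡ 0 mod 17^3.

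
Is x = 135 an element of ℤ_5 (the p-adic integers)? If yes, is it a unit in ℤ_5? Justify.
x ∈ ℤ_5 but not a unit; v_5(x) = 1 > 0

ℤ_5 = {x ∈ ℚ_5 : v_5(x) ≥ 0} and ℤ_5^× = {x ∈ ℤ_5 : v_5(x) = 0}. Here v_5(135) = v_5(num) − v_5(den) = 1; compare against these criteria.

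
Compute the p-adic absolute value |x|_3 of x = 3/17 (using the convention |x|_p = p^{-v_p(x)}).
|3/17|_3 = 1/3

Step 1 — compute v_3(x) by factoring powers of 3 out of the numerator and denominator: v_3(3/17) = 1. Step 2 — apply |x|_p = p^{-v_p(x)} = 3^{-1} = 1/3.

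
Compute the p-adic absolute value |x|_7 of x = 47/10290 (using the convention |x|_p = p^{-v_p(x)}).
|47/10290|_7 = 343

Step 1 — compute v_7(x) by factoring powers of 7 out of the numerator and denominator: v_7(47/10290) = -3. Step 2 — apply |x|_p = p^{-v_p(x)} = 7^{3} = 343.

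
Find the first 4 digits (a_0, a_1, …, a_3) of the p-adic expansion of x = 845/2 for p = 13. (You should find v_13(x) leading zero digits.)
(a_0, …, a_3) = (0, 0, 9, 6)

v_13(845/2) = 2, so a_0 = ... = a_1 = 0. Factor out: x = 13^2 · u with u = 5/2 a unit in ℤ_13. Expand u iteratively via a_{v+i} = u_i mod 13, u_{i+1} = (u_i − a_{v+i})/13:
  u_0 = 5/2;  a_2 = 9;  u_1 = (u_0 − 9)/13 = -1/2
  u_1 = -1/2;  a_3 = 6;  u_2 = (u_1 − 6)/13 = -1/2
Digits: (0, 0, 9, 6).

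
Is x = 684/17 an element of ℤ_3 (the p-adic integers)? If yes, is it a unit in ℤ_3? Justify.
x ∈ ℤ_3 but not a unit; v_3(x) = 2 > 0

ℤ_3 = {x ∈ ℚ_3 : v_3(x) ≥ 0} and ℤ_3^× = {x ∈ ℤ_3 : v_3(x) = 0}. Here v_3(684/17) = v_3(num) − v_3(den) = 2; compare against these criteria.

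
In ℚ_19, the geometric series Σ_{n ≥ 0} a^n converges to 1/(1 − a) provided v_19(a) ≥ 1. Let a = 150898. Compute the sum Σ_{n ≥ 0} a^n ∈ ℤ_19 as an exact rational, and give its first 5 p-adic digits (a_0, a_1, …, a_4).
Σ a^n = 1/(1 − a) = -1/150897;  first 5 digits = (1, 0, 0, 3, 1)

v_19(a) = 3 ≥ 1, so the series converges in ℤ_19 to 1/(1 − a) = 1/(1 − 150898) = -1/150897. Expand this rational in ℤ_19: compute digits iteratively via d_i = x_i mod 19, x_{i+1} = (x_i − d_i)/19. The first 5 digits are (1, 0, 0, 3, 1).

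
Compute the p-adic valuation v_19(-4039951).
v_19(-4039951) = 4

v_19(n) is the largest exponent k such that 19^k divides n. Factor out: -4039951 = -19^4 · 31. (Sign doesn't affect v_p.) So v_19(-4039951) = 4.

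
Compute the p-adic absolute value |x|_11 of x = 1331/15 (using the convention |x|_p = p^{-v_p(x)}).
|1331/15|_11 = 1/1331

Step 1 — compute v_11(x) by factoring powers of 11 out of the numerator and denominator: v_11(1331/15) = 3. Step 2 — apply |x|_p = p^{-v_p(x)} = 11^{-3} = 1/1331.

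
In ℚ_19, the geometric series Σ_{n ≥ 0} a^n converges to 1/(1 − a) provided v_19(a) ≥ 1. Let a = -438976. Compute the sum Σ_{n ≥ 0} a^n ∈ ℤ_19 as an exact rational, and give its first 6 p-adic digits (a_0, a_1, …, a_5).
Σ a^n = 1/(1 − a) = 1/438977;  first 6 digits = (1, 0, 0, 12, 15, 18)

v_19(a) = 3 ≥ 1, so the series converges in ℤ_19 to 1/(1 − a) = 1/(1 − (-438976)) = 1/438977. Expand this rational in ℤ_19: compute digits iteratively via d_i = x_i mod 19, x_{i+1} = (x_i − d_i)/19. The first 6 digits are (1, 0, 0, 12, 15, 18).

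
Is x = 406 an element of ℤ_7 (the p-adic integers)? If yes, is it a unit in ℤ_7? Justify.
x ∈ ℤ_7 but not a unit; v_7(x) = 1 > 0

ℤ_7 = {x ∈ ℚ_7 : v_7(x) ≥ 0} and ℤ_7^× = {x ∈ ℤ_7 : v_7(x) = 0}. Here v_7(406) = v_7(num) − v_7(den) = 1; compare against these criteria.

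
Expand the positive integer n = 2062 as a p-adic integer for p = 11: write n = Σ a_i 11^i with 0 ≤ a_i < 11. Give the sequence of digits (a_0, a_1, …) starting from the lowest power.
(a_0, a_1, …) = (5, 0, 6, 1)

Repeated division by 11 gives the digits low-to-high: 2062 = 5 + 6·11^2 + 1·11^3. Digit sequence: (5, 0, 6, 1).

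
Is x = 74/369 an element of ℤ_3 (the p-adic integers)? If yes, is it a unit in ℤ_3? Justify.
x ∉ ℤ_3 (v_3(x) = -2 < 0)

ℤ_3 = {x ∈ ℚ_3 : v_3(x) ≥ 0} and ℤ_3^× = {x ∈ ℤ_3 : v_3(x) = 0}. Here v_3(74/369) = v_3(num) − v_3(den) = -2; compare against these criteria.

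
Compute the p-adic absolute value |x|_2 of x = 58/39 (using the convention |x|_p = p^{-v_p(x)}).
|58/39|_2 = 1/2

Step 1 — compute v_2(x) by factoring powers of 2 out of the numerator and denominator: v_2(58/39) = 1. Step 2 — apply |x|_p = p^{-v_p(x)} = 2^{-1} = 1/2.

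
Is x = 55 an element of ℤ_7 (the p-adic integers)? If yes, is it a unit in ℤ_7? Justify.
x ∈ ℤ_7^× (unit); v_7(x) = 0

ℤ_7 = {x ∈ ℚ_7 : v_7(x) ≥ 0} and ℤ_7^× = {x ∈ ℤ_7 : v_7(x) = 0}. Here v_7(55) = v_7(num) − v_7(den) = 0; compare against these criteria.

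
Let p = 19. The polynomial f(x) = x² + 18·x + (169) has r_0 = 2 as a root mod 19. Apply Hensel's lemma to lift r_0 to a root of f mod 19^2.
r_1 = 173 (mod 361)

Hensel: r_{i+1} = r_i − f(r_i)·(f′(r_i))^{-1} mod 19^{i+2}, f′(x) = 2x + 18. Iterate:
  r_0 = 2 (mod 19)
  r_1 = 173 (mod 361)
Final: r = 173 satisfies f(r) ≡ 0 mod 19^2.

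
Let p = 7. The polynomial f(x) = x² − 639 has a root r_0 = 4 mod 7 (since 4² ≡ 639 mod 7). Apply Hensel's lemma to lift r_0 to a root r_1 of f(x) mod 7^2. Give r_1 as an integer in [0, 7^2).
r_1 = 39 (mod 49)

Hensel's recurrence: r_{i+1} = r_i − f(r_i)·(f′(r_i))^{-1} mod 7^{i+2}, with f′(x) = 2x. Iterate:
  r_0 = 4 (mod 7)
  r_1 = 39 (mod 49)
Final: r_1 = 39, and one checks f(r_1) ≡ 0 mod 7^2.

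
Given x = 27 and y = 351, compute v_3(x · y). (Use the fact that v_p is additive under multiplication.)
v_3(9477) = 6

v_p(x) = 3 (factor: 27 = 3^3 · 1); v_p(y) = 3 (factor: 351 = 3^3 · 13). Additivity: v_p(xy) = v_p(x) + v_p(y) = 3 + 3 = 6. (Direct check: xy = 9477 = 3^6 · (13).)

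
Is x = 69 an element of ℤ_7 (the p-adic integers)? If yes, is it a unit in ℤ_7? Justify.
x ∈ ℤ_7^× (unit); v_7(x) = 0

ℤ_7 = {x ∈ ℚ_7 : v_7(x) ≥ 0} and ℤ_7^× = {x ∈ ℤ_7 : v_7(x) = 0}. Here v_7(69) = v_7(num) − v_7(den) = 0; compare against these criteria.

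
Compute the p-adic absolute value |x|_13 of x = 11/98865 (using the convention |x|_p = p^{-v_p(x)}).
|11/98865|_13 = 2197

Step 1 — compute v_13(x) by factoring powers of 13 out of the numerator and denominator: v_13(11/98865) = -3. Step 2 — apply |x|_p = p^{-v_p(x)} = 13^{3} = 2197.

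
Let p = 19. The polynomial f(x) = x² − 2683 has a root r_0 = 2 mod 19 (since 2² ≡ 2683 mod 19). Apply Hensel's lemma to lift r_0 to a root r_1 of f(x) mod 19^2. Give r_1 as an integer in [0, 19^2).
r_1 = 40 (mod 361)

Hensel's recurrence: r_{i+1} = r_i − f(r_i)·(f′(r_i))^{-1} mod 19^{i+2}, with f′(x) = 2x. Iterate:
  r_0 = 2 (mod 19)
  r_1 = 40 (mod 361)
Final: r_1 = 40, and one checks f(r_1) ≡ 0 mod 19^2.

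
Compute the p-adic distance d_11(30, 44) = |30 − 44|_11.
d_11(30, 44) = 1

Step 1 — x − y = 30 − 44 = -14. Step 2 — v_11(-14) = 0 (factor: -14 = −(11^0 · 14); the sign does not affect v_p). Step 3 — |x − y|_11 = 11^{0} = 1.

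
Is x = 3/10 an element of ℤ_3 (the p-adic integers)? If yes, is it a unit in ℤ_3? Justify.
x ∈ ℤ_3 but not a unit; v_3(x) = 1 > 0

ℤ_3 = {x ∈ ℚ_3 : v_3(x) ≥ 0} and ℤ_3^× = {x ∈ ℤ_3 : v_3(x) = 0}. Here v_3(3/10) = v_3(num) − v_3(den) = 1; compare against these criteria.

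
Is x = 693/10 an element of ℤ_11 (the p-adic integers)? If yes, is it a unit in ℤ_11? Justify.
x ∈ ℤ_11 but not a unit; v_11(x) = 1 > 0

ℤ_11 = {x ∈ ℚ_11 : v_11(x) ≥ 0} and ℤ_11^× = {x ∈ ℤ_11 : v_11(x) = 0}. Here v_11(693/10) = v_11(num) − v_11(den) = 1; compare against these criteria.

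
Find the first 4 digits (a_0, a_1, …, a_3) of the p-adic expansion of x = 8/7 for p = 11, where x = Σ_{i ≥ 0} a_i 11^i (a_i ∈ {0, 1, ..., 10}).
(a_0, …, a_3) = (9, 4, 9, 7)

v_11(8/7) = 0 (numerator and denominator both coprime to 11), so x ∈ ℤ_11^×. Compute digits iteratively via a_i = x_i mod 11, x_{i+1} = (x_i − a_i)/11, with x_0 = x:
  x_0 = 8/7;  a_0 = 9;  x_1 = (x_0 − 9)/11 = -5/7
  x_1 = -5/7;  a_1 = 4;  x_2 = (x_1 − 4)/11 = -3/7
  x_2 = -3/7;  a_2 = 9;  x_3 = (x_2 − 9)/11 = -6/7
  x_3 = -6/7;  a_3 = 7;  x_4 = (x_3 − 7)/11 = -5/7
Digits: (9, 4, 9, 7).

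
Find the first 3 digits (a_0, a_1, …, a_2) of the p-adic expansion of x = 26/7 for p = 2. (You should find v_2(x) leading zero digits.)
(a_0, …, a_2) = (0, 1, 1)

v_2(26/7) = 1, so a_0 = ... = a_0 = 0. Factor out: x = 2^1 · u with u = 13/7 a unit in ℤ_2. Expand u iteratively via a_{v+i} = u_i mod 2, u_{i+1} = (u_i − a_{v+i})/2:
  u_0 = 13/7;  a_1 = 1;  u_1 = (u_0 − 1)/2 = 3/7
  u_1 = 3/7;  a_2 = 1;  u_2 = (u_1 − 1)/2 = -2/7
Digits: (0, 1, 1).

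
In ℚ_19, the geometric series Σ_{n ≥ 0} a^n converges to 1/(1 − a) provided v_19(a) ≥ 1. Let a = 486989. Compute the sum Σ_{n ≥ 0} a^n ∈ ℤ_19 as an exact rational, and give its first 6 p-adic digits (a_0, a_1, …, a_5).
Σ a^n = 1/(1 − a) = -1/486988;  first 6 digits = (1, 0, 0, 14, 3, 0)

v_19(a) = 3 ≥ 1, so the series converges in ℤ_19 to 1/(1 − a) = 1/(1 − 486989) = -1/486988. Expand this rational in ℤ_19: compute digits iteratively via d_i = x_i mod 19, x_{i+1} = (x_i − d_i)/19. The first 6 digits are (1, 0, 0, 14, 3, 0).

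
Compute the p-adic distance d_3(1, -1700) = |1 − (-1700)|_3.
d_3(1, -1700) = 1/243

Step 1 — x − y = 1 − (-1700) = 1701. Step 2 — v_3(1701) = 5 (factor: 1701 = (3^5 · 7); the sign does not affect v_p). Step 3 — |x − y|_3 = 3^{-5} = 1/243.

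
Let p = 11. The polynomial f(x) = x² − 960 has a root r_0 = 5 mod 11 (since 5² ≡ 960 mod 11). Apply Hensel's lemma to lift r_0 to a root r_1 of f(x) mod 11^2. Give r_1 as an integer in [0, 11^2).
r_1 = 38 (mod 121)

Hensel's recurrence: r_{i+1} = r_i − f(r_i)·(f′(r_i))^{-1} mod 11^{i+2}, with f′(x) = 2x. Iterate:
  r_0 = 5 (mod 11)
  r_1 = 38 (mod 121)
Final: r_1 = 38, and one checks f(r_1) ≡ 0 mod 11^2.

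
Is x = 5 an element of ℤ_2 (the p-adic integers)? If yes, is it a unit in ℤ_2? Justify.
x ∈ ℤ_2^× (unit); v_2(x) = 0

ℤ_2 = {x ∈ ℚ_2 : v_2(x) ≥ 0} and ℤ_2^× = {x ∈ ℤ_2 : v_2(x) = 0}. Here v_2(5) = v_2(num) − v_2(den) = 0; compare against these criteria.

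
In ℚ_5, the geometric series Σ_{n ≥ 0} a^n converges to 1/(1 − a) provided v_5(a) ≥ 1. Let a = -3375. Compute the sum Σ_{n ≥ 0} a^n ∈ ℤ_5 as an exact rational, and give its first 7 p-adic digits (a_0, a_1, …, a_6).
Σ a^n = 1/(1 − a) = 1/3376;  first 7 digits = (1, 0, 0, 3, 4, 3, 3)

v_5(a) = 3 ≥ 1, so the series converges in ℤ_5 to 1/(1 − a) = 1/(1 − (-3375)) = 1/3376. Expand this rational in ℤ_5: compute digits iteratively via d_i = x_i mod 5, x_{i+1} = (x_i − d_i)/5. The first 7 digits are (1, 0, 0, 3, 4, 3, 3).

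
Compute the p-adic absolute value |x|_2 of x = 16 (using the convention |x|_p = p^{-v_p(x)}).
|16|_2 = 1/16

Step 1 — compute v_2(x) by factoring powers of 2 out of the numerator and denominator: v_2(16) = 4. Step 2 — apply |x|_p = p^{-v_p(x)} = 2^{-4} = 1/16.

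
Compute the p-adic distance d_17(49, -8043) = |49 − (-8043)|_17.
d_17(49, -8043) = 1/289

Step 1 — x − y = 49 − (-8043) = 8092. Step 2 — v_17(8092) = 2 (factor: 8092 = (17^2 · 28); the sign does not affect v_p). Step 3 — |x − y|_17 = 17^{-2} = 1/289.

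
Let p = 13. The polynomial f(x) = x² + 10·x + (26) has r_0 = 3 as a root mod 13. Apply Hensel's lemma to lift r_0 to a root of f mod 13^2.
r_1 = 94 (mod 169)

Hensel: r_{i+1} = r_i − f(r_i)·(f′(r_i))^{-1} mod 13^{i+2}, f′(x) = 2x + 10. Iterate:
  r_0 = 3 (mod 13)
  r_1 = 94 (mod 169)
Final: r = 94 satisfies f(r) ≡ 0 mod 13^2.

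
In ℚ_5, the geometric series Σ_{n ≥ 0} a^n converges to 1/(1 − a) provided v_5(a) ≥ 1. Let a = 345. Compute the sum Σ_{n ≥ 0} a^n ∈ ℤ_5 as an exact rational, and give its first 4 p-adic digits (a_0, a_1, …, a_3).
Σ a^n = 1/(1 − a) = -1/344;  first 4 digits = (1, 4, 4, 3)

v_5(a) = 1 ≥ 1, so the series converges in ℤ_5 to 1/(1 − a) = 1/(1 − 345) = -1/344. Expand this rational in ℤ_5: compute digits iteratively via d_i = x_i mod 5, x_{i+1} = (x_i − d_i)/5. The first 4 digits are (1, 4, 4, 3).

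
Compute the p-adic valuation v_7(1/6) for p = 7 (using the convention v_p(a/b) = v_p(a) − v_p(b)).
v_7(1/6) = 0

Factor powers of 7 from the numerator and denominator of the reduced fraction: 1 = 7^0 · 1 and 6 = 7^0 · 6. Apply v_p(a/b) = v_p(a) − v_p(b): v_7(1/6) = 0 − 0 = 0.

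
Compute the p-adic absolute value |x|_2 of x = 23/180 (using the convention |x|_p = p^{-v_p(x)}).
|23/180|_2 = 4

Step 1 — compute v_2(x) by factoring powers of 2 out of the numerator and denominator: v_2(23/180) = -2. Step 2 — apply |x|_p = p^{-v_p(x)} = 2^{2} = 4.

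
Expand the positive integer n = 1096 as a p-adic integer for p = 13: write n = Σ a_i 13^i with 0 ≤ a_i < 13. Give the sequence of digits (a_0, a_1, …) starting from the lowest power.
(a_0, a_1, …) = (4, 6, 6)

Repeated division by 13 gives the digits low-to-high: 1096 = 4 + 6·13^1 + 6·13^2. Digit sequence: (4, 6, 6).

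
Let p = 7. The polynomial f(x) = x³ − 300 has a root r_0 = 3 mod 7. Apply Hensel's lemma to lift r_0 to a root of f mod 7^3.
r_2 = 171 (mod 343)

Hensel: r_{i+1} = r_i − f(r_i)/f′(r_i) mod 7^{i+2}, where f′(x) = 3x². Iterate:
  r_0 = 3 (mod 7)
  r_1 = 24 (mod 49)
  r_2 = 171 (mod 343)
Final: r = 171 with f(r) ≡ 0 mod 7^3.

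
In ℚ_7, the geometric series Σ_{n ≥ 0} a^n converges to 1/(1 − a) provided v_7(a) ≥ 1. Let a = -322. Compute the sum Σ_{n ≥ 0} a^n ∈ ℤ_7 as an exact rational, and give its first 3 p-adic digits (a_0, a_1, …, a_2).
Σ a^n = 1/(1 − a) = 1/323;  first 3 digits = (1, 3, 2)

v_7(a) = 1 ≥ 1, so the series converges in ℤ_7 to 1/(1 − a) = 1/(1 − (-322)) = 1/323. Expand this rational in ℤ_7: compute digits iteratively via d_i = x_i mod 7, x_{i+1} = (x_i − d_i)/7. The first 3 digits are (1, 3, 2).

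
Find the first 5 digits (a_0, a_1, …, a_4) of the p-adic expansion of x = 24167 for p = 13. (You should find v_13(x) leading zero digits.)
(a_0, …, a_4) = (0, 0, 0, 11, 0)

v_13(24167) = 3, so a_0 = ... = a_2 = 0. Factor out: x = 13^3 · u with u = 11 a unit in ℤ_13. Expand u iteratively via a_{v+i} = u_i mod 13, u_{i+1} = (u_i − a_{v+i})/13:
  u_0 = 11;  a_3 = 11;  u_1 = (u_0 − 11)/13 = 0
  u_1 = 0;  a_4 = 0;  u_2 = (u_1 − 0)/13 = 0
Digits: (0, 0, 0, 11, 0).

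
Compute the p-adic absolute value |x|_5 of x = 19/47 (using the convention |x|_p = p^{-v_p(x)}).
|19/47|_5 = 1

Step 1 — compute v_5(x) by factoring powers of 5 out of the numerator and denominator: v_5(19/47) = 0. Step 2 — apply |x|_p = p^{-v_p(x)} = 5^{0} = 1.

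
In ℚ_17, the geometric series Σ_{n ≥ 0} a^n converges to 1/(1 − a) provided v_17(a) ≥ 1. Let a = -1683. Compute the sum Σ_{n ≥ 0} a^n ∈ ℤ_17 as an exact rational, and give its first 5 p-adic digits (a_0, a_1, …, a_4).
Σ a^n = 1/(1 − a) = 1/1684;  first 5 digits = (1, 3, 3, 8, 5)

v_17(a) = 1 ≥ 1, so the series converges in ℤ_17 to 1/(1 − a) = 1/(1 − (-1683)) = 1/1684. Expand this rational in ℤ_17: compute digits iteratively via d_i = x_i mod 17, x_{i+1} = (x_i − d_i)/17. The first 5 digits are (1, 3, 3, 8, 5).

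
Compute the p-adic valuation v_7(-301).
v_7(-301) = 1

v_7(n) is the largest exponent k such that 7^k divides n. Factor out: -301 = -7^1 · 43. (Sign doesn't affect v_p.) So v_7(-301) = 1.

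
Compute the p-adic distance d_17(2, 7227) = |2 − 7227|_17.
d_17(2, 7227) = 1/289

Step 1 — x − y = 2 − 7227 = -7225. Step 2 — v_17(-7225) = 2 (factor: -7225 = −(17^2 · 25); the sign does not affect v_p). Step 3 — |x − y|_17 = 17^{-2} = 1/289.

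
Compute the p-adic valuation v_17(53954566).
v_17(53954566) = 5

v_17(n) is the largest exponent k such that 17^k divides n. Factor out: 53954566 = 17^5 · 38. (Sign doesn't affect v_p.) So v_17(53954566) = 5.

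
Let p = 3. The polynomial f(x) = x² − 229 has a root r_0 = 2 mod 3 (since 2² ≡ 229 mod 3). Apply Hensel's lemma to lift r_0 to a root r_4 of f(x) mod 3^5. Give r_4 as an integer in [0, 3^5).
r_4 = 38 (mod 243)

Hensel's recurrence: r_{i+1} = r_i − f(r_i)·(f′(r_i))^{-1} mod 3^{i+2}, with f′(x) = 2x. Iterate:
  r_0 = 2 (mod 3)
  r_1 = 2 (mod 9)
  r_2 = 11 (mod 27)
  r_3 = 38 (mod 81)
  r_4 = 38 (mod 243)
Final: r_4 = 38, and one checks f(r_4) ≡ 0 mod 3^5.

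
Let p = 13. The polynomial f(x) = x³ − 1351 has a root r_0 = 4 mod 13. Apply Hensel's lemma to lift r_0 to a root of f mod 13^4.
r_3 = 11808 (mod 28561)

Hensel: r_{i+1} = r_i − f(r_i)/f′(r_i) mod 13^{i+2}, where f′(x) = 3x². Iterate:
  r_0 = 4 (mod 13)
  r_1 = 147 (mod 169)
  r_2 = 823 (mod 2197)
  r_3 = 11808 (mod 28561)
Final: r = 11808 with f(r) ≡ 0 mod 13^4.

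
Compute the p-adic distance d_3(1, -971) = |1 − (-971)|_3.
d_3(1, -971) = 1/243

Step 1 — x − y = 1 − (-971) = 972. Step 2 — v_3(972) = 5 (factor: 972 = (3^5 · 4); the sign does not affect v_p). Step 3 — |x − y|_3 = 3^{-5} = 1/243.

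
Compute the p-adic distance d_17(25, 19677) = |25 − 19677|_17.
d_17(25, 19677) = 1/4913

Step 1 — x − y = 25 − 19677 = -19652. Step 2 — v_17(-19652) = 3 (factor: -19652 = −(17^3 · 4); the sign does not affect v_p). Step 3 — |x − y|_17 = 17^{-3} = 1/4913.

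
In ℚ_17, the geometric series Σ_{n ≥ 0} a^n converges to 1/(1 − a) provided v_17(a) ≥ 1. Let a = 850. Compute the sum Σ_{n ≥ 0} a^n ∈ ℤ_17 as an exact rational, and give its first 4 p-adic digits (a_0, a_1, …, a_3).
Σ a^n = 1/(1 − a) = -1/849;  first 4 digits = (1, 16, 3, 10)

v_17(a) = 1 ≥ 1, so the series converges in ℤ_17 to 1/(1 − a) = 1/(1 − 850) = -1/849. Expand this rational in ℤ_17: compute digits iteratively via d_i = x_i mod 17, x_{i+1} = (x_i − d_i)/17. The first 4 digits are (1, 16, 3, 10).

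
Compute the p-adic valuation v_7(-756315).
v_7(-756315) = 5

v_7(n) is the largest exponent k such that 7^k divides n. Factor out: -756315 = -7^5 · 45. (Sign doesn't affect v_p.) So v_7(-756315) = 5.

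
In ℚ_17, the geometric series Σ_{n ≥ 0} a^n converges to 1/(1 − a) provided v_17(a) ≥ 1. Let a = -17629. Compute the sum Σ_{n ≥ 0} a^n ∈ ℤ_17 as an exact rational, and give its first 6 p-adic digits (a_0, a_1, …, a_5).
Σ a^n = 1/(1 − a) = 1/17630;  first 6 digits = (1, 0, 7, 13, 14, 14)

v_17(a) = 2 ≥ 1, so the series converges in ℤ_17 to 1/(1 − a) = 1/(1 − (-17629)) = 1/17630. Expand this rational in ℤ_17: compute digits iteratively via d_i = x_i mod 17, x_{i+1} = (x_i − d_i)/17. The first 6 digits are (1, 0, 7, 13, 14, 14).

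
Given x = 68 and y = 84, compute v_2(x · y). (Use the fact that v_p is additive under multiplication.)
v_2(5712) = 4

v_p(x) = 2 (factor: 68 = 2^2 · 17); v_p(y) = 2 (factor: 84 = 2^2 · 21). Additivity: v_p(xy) = v_p(x) + v_p(y) = 2 + 2 = 4. (Direct check: xy = 5712 = 2^4 · (357).)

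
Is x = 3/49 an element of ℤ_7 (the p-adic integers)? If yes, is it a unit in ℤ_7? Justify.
x ∉ ℤ_7 (v_7(x) = -2 < 0)

ℤ_7 = {x ∈ ℚ_7 : v_7(x) ≥ 0} and ℤ_7^× = {x ∈ ℤ_7 : v_7(x) = 0}. Here v_7(3/49) = v_7(num) − v_7(den) = -2; compare against these criteria.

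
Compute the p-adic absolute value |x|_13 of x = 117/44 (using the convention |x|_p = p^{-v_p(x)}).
|117/44|_13 = 1/13

Step 1 — compute v_13(x) by factoring powers of 13 out of the numerator and denominator: v_13(117/44) = 1. Step 2 — apply |x|_p = p^{-v_p(x)} = 13^{-1} = 1/13.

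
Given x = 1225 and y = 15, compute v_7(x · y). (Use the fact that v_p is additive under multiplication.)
v_7(18375) = 2

v_p(x) = 2 (factor: 1225 = 7^2 · 25); v_p(y) = 0 (factor: 15 = 7^0 · 15). Additivity: v_p(xy) = v_p(x) + v_p(y) = 2 + 0 = 2. (Direct check: xy = 18375 = 7^2 · (375).)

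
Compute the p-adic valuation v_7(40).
v_7(40) = 0

v_7(n) is the largest exponent k such that 7^k divides n. Factor out: 40 = 7^0 · 40. (Sign doesn't affect v_p.) So v_7(40) = 0.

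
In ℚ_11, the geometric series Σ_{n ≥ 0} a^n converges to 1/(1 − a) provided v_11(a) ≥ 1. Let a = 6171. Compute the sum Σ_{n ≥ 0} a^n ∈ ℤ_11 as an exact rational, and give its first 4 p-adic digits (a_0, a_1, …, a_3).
Σ a^n = 1/(1 − a) = -1/6170;  first 4 digits = (1, 0, 7, 4)

v_11(a) = 2 ≥ 1, so the series converges in ℤ_11 to 1/(1 − a) = 1/(1 − 6171) = -1/6170. Expand this rational in ℤ_11: compute digits iteratively via d_i = x_i mod 11, x_{i+1} = (x_i − d_i)/11. The first 4 digits are (1, 0, 7, 4).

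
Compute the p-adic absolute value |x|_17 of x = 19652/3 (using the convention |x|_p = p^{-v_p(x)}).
|19652/3|_17 = 1/4913

Step 1 — compute v_17(x) by factoring powers of 17 out of the numerator and denominator: v_17(19652/3) = 3. Step 2 — apply |x|_p = p^{-v_p(x)} = 17^{-3} = 1/4913.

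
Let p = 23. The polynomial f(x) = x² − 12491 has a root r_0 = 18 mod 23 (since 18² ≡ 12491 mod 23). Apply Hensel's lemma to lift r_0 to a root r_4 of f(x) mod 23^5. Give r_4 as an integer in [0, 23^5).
r_4 = 4112464 (mod 6436343)

Hensel's recurrence: r_{i+1} = r_i − f(r_i)·(f′(r_i))^{-1} mod 23^{i+2}, with f′(x) = 2x. Iterate:
  r_0 = 18 (mod 23)
  r_1 = 18 (mod 529)
  r_2 = 18 (mod 12167)
  r_3 = 194690 (mod 279841)
  r_4 = 4112464 (mod 6436343)
Final: r_4 = 4112464, and one checks f(r_4) ≡ 0 mod 23^5.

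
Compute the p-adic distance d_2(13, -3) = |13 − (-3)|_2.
d_2(13, -3) = 1/16

Step 1 — x − y = 13 − (-3) = 16. Step 2 — v_2(16) = 4 (factor: 16 = (2^4 · 1); the sign does not affect v_p). Step 3 — |x − y|_2 = 2^{-4} = 1/16.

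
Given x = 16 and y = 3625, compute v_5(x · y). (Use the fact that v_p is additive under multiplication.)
v_5(58000) = 3

v_p(x) = 0 (factor: 16 = 5^0 · 16); v_p(y) = 3 (factor: 3625 = 5^3 · 29). Additivity: v_p(xy) = v_p(x) + v_p(y) = 0 + 3 = 3. (Direct check: xy = 58000 = 5^3 · (464).)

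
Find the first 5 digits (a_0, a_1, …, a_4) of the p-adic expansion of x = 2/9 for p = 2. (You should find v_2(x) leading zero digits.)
(a_0, …, a_4) = (0, 1, 0, 0, 1)

v_2(2/9) = 1, so a_0 = ... = a_0 = 0. Factor out: x = 2^1 · u with u = 1/9 a unit in ℤ_2. Expand u iteratively via a_{v+i} = u_i mod 2, u_{i+1} = (u_i − a_{v+i})/2:
  u_0 = 1/9;  a_1 = 1;  u_1 = (u_0 − 1)/2 = -4/9
  u_1 = -4/9;  a_2 = 0;  u_2 = (u_1 − 0)/2 = -2/9
  u_2 = -2/9;  a_3 = 0;  u_3 = (u_2 − 0)/2 = -1/9
  u_3 = -1/9;  a_4 = 1;  u_4 = (u_3 − 1)/2 = -5/9
Digits: (0, 1, 0, 0, 1).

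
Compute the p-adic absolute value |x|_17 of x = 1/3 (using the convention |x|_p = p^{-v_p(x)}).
|1/3|_17 = 1

Step 1 — compute v_17(x) by factoring powers of 17 out of the numerator and denominator: v_17(1/3) = 0. Step 2 — apply |x|_p = p^{-v_p(x)} = 17^{0} = 1.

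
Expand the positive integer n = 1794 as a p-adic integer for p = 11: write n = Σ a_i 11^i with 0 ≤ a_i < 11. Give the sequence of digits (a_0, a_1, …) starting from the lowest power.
(a_0, a_1, …) = (1, 9, 3, 1)

Repeated division by 11 gives the digits low-to-high: 1794 = 1 + 9·11^1 + 3·11^2 + 1·11^3. Digit sequence: (1, 9, 3, 1).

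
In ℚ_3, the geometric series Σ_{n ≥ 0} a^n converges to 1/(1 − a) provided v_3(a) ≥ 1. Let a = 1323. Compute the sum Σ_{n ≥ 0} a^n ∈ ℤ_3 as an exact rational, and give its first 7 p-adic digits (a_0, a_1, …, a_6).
Σ a^n = 1/(1 − a) = -1/1322;  first 7 digits = (1, 0, 0, 1, 1, 2, 2)

v_3(a) = 3 ≥ 1, so the series converges in ℤ_3 to 1/(1 − a) = 1/(1 − 1323) = -1/1322. Expand this rational in ℤ_3: compute digits iteratively via d_i = x_i mod 3, x_{i+1} = (x_i − d_i)/3. The first 7 digits are (1, 0, 0, 1, 1, 2, 2).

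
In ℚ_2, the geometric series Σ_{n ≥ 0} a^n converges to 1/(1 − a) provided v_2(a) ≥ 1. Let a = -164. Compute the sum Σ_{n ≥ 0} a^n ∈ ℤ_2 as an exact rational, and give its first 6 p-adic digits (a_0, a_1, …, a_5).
Σ a^n = 1/(1 − a) = 1/165;  first 6 digits = (1, 0, 1, 1, 0, 1)

v_2(a) = 2 ≥ 1, so the series converges in ℤ_2 to 1/(1 − a) = 1/(1 − (-164)) = 1/165. Expand this rational in ℤ_2: compute digits iteratively via d_i = x_i mod 2, x_{i+1} = (x_i − d_i)/2. The first 6 digits are (1, 0, 1, 1, 0, 1).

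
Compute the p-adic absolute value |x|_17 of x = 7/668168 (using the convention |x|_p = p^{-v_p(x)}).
|7/668168|_17 = 83521

Step 1 — compute v_17(x) by factoring powers of 17 out of the numerator and denominator: v_17(7/668168) = -4. Step 2 — apply |x|_p = p^{-v_p(x)} = 17^{4} = 83521.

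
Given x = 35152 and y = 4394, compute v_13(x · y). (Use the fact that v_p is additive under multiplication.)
v_13(154457888) = 6

v_p(x) = 3 (factor: 35152 = 13^3 · 16); v_p(y) = 3 (factor: 4394 = 13^3 · 2). Additivity: v_p(xy) = v_p(x) + v_p(y) = 3 + 3 = 6. (Direct check: xy = 154457888 = 13^6 · (32).)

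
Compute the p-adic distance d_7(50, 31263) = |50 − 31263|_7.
d_7(50, 31263) = 1/2401

Step 1 — x − y = 50 − 31263 = -31213. Step 2 — v_7(-31213) = 4 (factor: -31213 = −(7^4 · 13); the sign does not affect v_p). Step 3 — |x − y|_7 = 7^{-4} = 1/2401.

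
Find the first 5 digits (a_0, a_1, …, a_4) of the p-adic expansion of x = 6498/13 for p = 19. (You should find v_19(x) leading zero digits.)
(a_0, …, a_4) = (0, 0, 16, 8, 1)

v_19(6498/13) = 2, so a_0 = ... = a_1 = 0. Factor out: x = 19^2 · u with u = 18/13 a unit in ℤ_19. Expand u iteratively via a_{v+i} = u_i mod 19, u_{i+1} = (u_i − a_{v+i})/19:
  u_0 = 18/13;  a_2 = 16;  u_1 = (u_0 − 16)/19 = -10/13
  u_1 = -10/13;  a_3 = 8;  u_2 = (u_1 − 8)/19 = -6/13
  u_2 = -6/13;  a_4 = 1;  u_3 = (u_2 − 1)/19 = -1/13
Digits: (0, 0, 16, 8, 1).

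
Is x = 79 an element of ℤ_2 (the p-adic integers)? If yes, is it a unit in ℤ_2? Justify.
x ∈ ℤ_2^× (unit); v_2(x) = 0

ℤ_2 = {x ∈ ℚ_2 : v_2(x) ≥ 0} and ℤ_2^× = {x ∈ ℤ_2 : v_2(x) = 0}. Here v_2(79) = v_2(num) − v_2(den) = 0; compare against these criteria.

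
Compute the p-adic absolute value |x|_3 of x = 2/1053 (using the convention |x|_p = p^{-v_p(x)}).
|2/1053|_3 = 81

Step 1 — compute v_3(x) by factoring powers of 3 out of the numerator and denominator: v_3(2/1053) = -4. Step 2 — apply |x|_p = p^{-v_p(x)} = 3^{4} = 81.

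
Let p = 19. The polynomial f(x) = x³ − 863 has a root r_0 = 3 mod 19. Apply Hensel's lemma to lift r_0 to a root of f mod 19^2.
r_1 = 288 (mod 361)

Hensel: r_{i+1} = r_i − f(r_i)/f′(r_i) mod 19^{i+2}, where f′(x) = 3x². Iterate:
  r_0 = 3 (mod 19)
  r_1 = 288 (mod 361)
Final: r = 288 with f(r) ≡ 0 mod 19^2.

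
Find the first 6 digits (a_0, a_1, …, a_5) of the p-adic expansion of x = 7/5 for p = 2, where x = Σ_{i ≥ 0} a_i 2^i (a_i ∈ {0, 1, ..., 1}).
(a_0, …, a_5) = (1, 1, 0, 1, 1, 0)

v_2(7/5) = 0 (numerator and denominator both coprime to 2), so x ∈ ℤ_2^×. Compute digits iteratively via a_i = x_i mod 2, x_{i+1} = (x_i − a_i)/2, with x_0 = x:
  x_0 = 7/5;  a_0 = 1;  x_1 = (x_0 − 1)/2 = 1/5
  x_1 = 1/5;  a_1 = 1;  x_2 = (x_1 − 1)/2 = -2/5
  x_2 = -2/5;  a_2 = 0;  x_3 = (x_2 − 0)/2 = -1/5
  x_3 = -1/5;  a_3 = 1;  x_4 = (x_3 − 1)/2 = -3/5
  x_4 = -3/5;  a_4 = 1;  x_5 = (x_4 − 1)/2 = -4/5
  x_5 = -4/5;  a_5 = 0;  x_6 = (x_5 − 0)/2 = -2/5
Digits: (1, 1, 0, 1, 1, 0).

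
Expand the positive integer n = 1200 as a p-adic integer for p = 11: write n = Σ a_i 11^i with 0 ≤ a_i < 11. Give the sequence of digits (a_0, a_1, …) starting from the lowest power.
(a_0, a_1, …) = (1, 10, 9)

Repeated division by 11 gives the digits low-to-high: 1200 = 1 + 10·11^1 + 9·11^2. Digit sequence: (1, 10, 9).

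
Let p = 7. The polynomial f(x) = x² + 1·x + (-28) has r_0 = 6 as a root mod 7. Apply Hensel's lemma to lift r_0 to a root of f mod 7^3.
r_2 = 69 (mod 343)

Hensel: r_{i+1} = r_i − f(r_i)·(f′(r_i))^{-1} mod 7^{i+2}, f′(x) = 2x + 1. Iterate:
  r_0 = 6 (mod 7)
  r_1 = 20 (mod 49)
  r_2 = 69 (mod 343)
Final: r = 69 satisfies f(r) ≡ 0 mod 7^3.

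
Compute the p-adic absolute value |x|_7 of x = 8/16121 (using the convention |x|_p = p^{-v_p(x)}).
|8/16121|_7 = 343

Step 1 — compute v_7(x) by factoring powers of 7 out of the numerator and denominator: v_7(8/16121) = -3. Step 2 — apply |x|_p = p^{-v_p(x)} = 7^{3} = 343.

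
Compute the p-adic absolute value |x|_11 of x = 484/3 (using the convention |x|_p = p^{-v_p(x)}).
|484/3|_11 = 1/121

Step 1 — compute v_11(x) by factoring powers of 11 out of the numerator and denominator: v_11(484/3) = 2. Step 2 — apply |x|_p = p^{-v_p(x)} = 11^{-2} = 1/121.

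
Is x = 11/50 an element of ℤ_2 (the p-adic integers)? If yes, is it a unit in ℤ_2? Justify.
x ∉ ℤ_2 (v_2(x) = -1 < 0)

ℤ_2 = {x ∈ ℚ_2 : v_2(x) ≥ 0} and ℤ_2^× = {x ∈ ℤ_2 : v_2(x) = 0}. Here v_2(11/50) = v_2(num) − v_2(den) = -1; compare against these criteria.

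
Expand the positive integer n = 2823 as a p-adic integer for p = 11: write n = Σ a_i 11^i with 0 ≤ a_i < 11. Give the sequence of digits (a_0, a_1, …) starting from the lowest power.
(a_0, a_1, …) = (7, 3, 1, 2)

Repeated division by 11 gives the digits low-to-high: 2823 = 7 + 3·11^1 + 1·11^2 + 2·11^3. Digit sequence: (7, 3, 1, 2).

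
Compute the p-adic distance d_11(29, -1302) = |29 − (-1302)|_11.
d_11(29, -1302) = 1/1331

Step 1 — x − y = 29 − (-1302) = 1331. Step 2 — v_11(1331) = 3 (factor: 1331 = (11^3 · 1); the sign does not affect v_p). Step 3 — |x − y|_11 = 11^{-3} = 1/1331.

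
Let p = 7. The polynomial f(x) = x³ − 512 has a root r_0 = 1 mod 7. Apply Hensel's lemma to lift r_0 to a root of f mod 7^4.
r_3 = 8 (mod 2401)

Hensel: r_{i+1} = r_i − f(r_i)/f′(r_i) mod 7^{i+2}, where f′(x) = 3x². Iterate:
  r_0 = 1 (mod 7)
  r_1 = 8 (mod 49)
  r_2 = 8 (mod 343)
  r_3 = 8 (mod 2401)
Final: r = 8 with f(r) ≡ 0 mod 7^4.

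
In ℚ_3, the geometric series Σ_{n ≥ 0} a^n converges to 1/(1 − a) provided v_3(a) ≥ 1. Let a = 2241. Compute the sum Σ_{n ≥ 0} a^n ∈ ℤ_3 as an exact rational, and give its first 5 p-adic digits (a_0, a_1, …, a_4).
Σ a^n = 1/(1 − a) = -1/2240;  first 5 digits = (1, 0, 0, 2, 0)

v_3(a) = 3 ≥ 1, so the series converges in ℤ_3 to 1/(1 − a) = 1/(1 − 2241) = -1/2240. Expand this rational in ℤ_3: compute digits iteratively via d_i = x_i mod 3, x_{i+1} = (x_i − d_i)/3. The first 5 digits are (1, 0, 0, 2, 0).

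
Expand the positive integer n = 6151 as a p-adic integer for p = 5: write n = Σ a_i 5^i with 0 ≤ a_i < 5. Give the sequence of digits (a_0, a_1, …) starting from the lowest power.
(a_0, a_1, …) = (1, 0, 1, 4, 4, 1)

Repeated division by 5 gives the digits low-to-high: 6151 = 1 + 1·5^2 + 4·5^3 + 4·5^4 + 1·5^5. Digit sequence: (1, 0, 1, 4, 4, 1).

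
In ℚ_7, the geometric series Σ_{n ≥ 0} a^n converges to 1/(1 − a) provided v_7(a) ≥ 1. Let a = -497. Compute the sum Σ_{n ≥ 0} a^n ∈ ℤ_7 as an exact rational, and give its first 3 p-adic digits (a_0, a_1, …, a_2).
Σ a^n = 1/(1 − a) = 1/498;  first 3 digits = (1, 6, 4)

v_7(a) = 1 ≥ 1, so the series converges in ℤ_7 to 1/(1 − a) = 1/(1 − (-497)) = 1/498. Expand this rational in ℤ_7: compute digits iteratively via d_i = x_i mod 7, x_{i+1} = (x_i − d_i)/7. The first 3 digits are (1, 6, 4).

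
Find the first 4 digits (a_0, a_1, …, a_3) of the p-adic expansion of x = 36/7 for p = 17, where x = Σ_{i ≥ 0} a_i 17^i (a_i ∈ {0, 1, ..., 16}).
(a_0, …, a_3) = (10, 7, 2, 12)

v_17(36/7) = 0 (numerator and denominator both coprime to 17), so x ∈ ℤ_17^×. Compute digits iteratively via a_i = x_i mod 17, x_{i+1} = (x_i − a_i)/17, with x_0 = x:
  x_0 = 36/7;  a_0 = 10;  x_1 = (x_0 − 10)/17 = -2/7
  x_1 = -2/7;  a_1 = 7;  x_2 = (x_1 − 7)/17 = -3/7
  x_2 = -3/7;  a_2 = 2;  x_3 = (x_2 − 2)/17 = -1/7
  x_3 = -1/7;  a_3 = 12;  x_4 = (x_3 − 12)/17 = -5/7
Digits: (10, 7, 2, 12).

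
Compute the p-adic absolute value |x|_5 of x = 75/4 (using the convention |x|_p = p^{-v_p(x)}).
|75/4|_5 = 1/25

Step 1 — compute v_5(x) by factoring powers of 5 out of the numerator and denominator: v_5(75/4) = 2. Step 2 — apply |x|_p = p^{-v_p(x)} = 5^{-2} = 1/25.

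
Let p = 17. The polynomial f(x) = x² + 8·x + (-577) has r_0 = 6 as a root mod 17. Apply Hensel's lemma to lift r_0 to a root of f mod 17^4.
r_3 = 35910 (mod 83521)

Hensel: r_{i+1} = r_i − f(r_i)·(f′(r_i))^{-1} mod 17^{i+2}, f′(x) = 2x + 8. Iterate:
  r_0 = 6 (mod 17)
  r_1 = 74 (mod 289)
  r_2 = 1519 (mod 4913)
  r_3 = 35910 (mod 83521)
Final: r = 35910 satisfies f(r) ≡ 0 mod 17^4.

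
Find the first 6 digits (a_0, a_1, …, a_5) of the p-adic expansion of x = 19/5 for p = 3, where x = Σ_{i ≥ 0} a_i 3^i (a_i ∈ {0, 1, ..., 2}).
(a_0, …, a_5) = (2, 0, 2, 0, 1, 2)

v_3(19/5) = 0 (numerator and denominator both coprime to 3), so x ∈ ℤ_3^×. Compute digits iteratively via a_i = x_i mod 3, x_{i+1} = (x_i − a_i)/3, with x_0 = x:
  x_0 = 19/5;  a_0 = 2;  x_1 = (x_0 − 2)/3 = 3/5
  x_1 = 3/5;  a_1 = 0;  x_2 = (x_1 − 0)/3 = 1/5
  x_2 = 1/5;  a_2 = 2;  x_3 = (x_2 − 2)/3 = -3/5
  x_3 = -3/5;  a_3 = 0;  x_4 = (x_3 − 0)/3 = -1/5
  x_4 = -1/5;  a_4 = 1;  x_5 = (x_4 − 1)/3 = -2/5
  x_5 = -2/5;  a_5 = 2;  x_6 = (x_5 − 2)/3 = -4/5
Digits: (2, 0, 2, 0, 1, 2).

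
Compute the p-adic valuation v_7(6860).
v_7(6860) = 3

v_7(n) is the largest exponent k such that 7^k divides n. Factor out: 6860 = 7^3 · 20. (Sign doesn't affect v_p.) So v_7(6860) = 3.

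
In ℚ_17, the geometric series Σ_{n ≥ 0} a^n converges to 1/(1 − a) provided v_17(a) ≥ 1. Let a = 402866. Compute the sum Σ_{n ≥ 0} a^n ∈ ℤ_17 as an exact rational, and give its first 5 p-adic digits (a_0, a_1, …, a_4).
Σ a^n = 1/(1 − a) = -1/402865;  first 5 digits = (1, 0, 0, 14, 4)

v_17(a) = 3 ≥ 1, so the series converges in ℤ_17 to 1/(1 − a) = 1/(1 − 402866) = -1/402865. Expand this rational in ℤ_17: compute digits iteratively via d_i = x_i mod 17, x_{i+1} = (x_i − d_i)/17. The first 5 digits are (1, 0, 0, 14, 4).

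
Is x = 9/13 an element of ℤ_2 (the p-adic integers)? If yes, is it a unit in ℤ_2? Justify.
x ∈ ℤ_2^× (unit); v_2(x) = 0

ℤ_2 = {x ∈ ℚ_2 : v_2(x) ≥ 0} and ℤ_2^× = {x ∈ ℤ_2 : v_2(x) = 0}. Here v_2(9/13) = v_2(num) − v_2(den) = 0; compare against these criteria.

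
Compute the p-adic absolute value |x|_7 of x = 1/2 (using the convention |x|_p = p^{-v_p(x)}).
|1/2|_7 = 1

Step 1 — compute v_7(x) by factoring powers of 7 out of the numerator and denominator: v_7(1/2) = 0. Step 2 — apply |x|_p = p^{-v_p(x)} = 7^{0} = 1.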